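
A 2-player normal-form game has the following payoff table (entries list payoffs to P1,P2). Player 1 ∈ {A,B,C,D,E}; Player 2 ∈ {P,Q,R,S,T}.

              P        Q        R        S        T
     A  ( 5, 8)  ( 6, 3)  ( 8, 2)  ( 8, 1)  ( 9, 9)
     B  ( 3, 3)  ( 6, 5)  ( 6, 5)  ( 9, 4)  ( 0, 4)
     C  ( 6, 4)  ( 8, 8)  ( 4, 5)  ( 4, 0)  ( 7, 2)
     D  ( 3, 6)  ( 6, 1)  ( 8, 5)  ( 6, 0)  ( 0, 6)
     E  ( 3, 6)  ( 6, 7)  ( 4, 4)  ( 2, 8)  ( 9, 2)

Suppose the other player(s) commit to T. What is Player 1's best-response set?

P1 best: {A,E}

u_1(A vs T) = 9
u_1(B vs T) = 0
u_1(C vs T) = 7
u_1(D vs T) = 0
u_1(E vs T) = 9
max payoff 9 at {A,E}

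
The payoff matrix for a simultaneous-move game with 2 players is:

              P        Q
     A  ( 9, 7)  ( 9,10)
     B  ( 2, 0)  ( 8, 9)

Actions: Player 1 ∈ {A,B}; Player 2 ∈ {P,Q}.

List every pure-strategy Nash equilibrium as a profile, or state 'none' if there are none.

(A,P): not NE [P2→Q gives 10>7]
(A,Q): NE
(B,P): not NE [P1→A gives 9>2; P2→Q gives 9>0]
(B,Q): not NE [P1→A gives 9>8]

NE set: (A,Q)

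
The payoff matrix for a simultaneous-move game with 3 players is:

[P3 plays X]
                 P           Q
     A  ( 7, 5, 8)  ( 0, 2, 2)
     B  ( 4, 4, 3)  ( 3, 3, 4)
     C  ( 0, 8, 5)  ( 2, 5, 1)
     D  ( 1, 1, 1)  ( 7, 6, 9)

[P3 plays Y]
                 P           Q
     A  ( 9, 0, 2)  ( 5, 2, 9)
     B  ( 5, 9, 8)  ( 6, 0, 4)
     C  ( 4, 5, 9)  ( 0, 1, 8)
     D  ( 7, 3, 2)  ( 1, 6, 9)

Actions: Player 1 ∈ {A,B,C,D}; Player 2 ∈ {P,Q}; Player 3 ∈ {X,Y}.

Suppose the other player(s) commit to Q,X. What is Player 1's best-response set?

u_1(A vs Q,X) = 0
u_1(B vs Q,X) = 3
u_1(C vs Q,X) = 2
u_1(D vs Q,X) = 7
max payoff 7 at {D}

argmax u_1 = {D}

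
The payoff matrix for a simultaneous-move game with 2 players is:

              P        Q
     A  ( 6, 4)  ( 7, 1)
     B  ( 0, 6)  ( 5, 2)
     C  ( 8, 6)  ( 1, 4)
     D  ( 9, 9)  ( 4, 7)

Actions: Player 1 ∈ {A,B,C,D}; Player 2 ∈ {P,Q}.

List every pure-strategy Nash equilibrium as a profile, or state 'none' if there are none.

(A,P): not NE [P1→D gives 9>6]
(A,Q): not NE [P2→P gives 4>1]
(B,P): not NE [P1→D gives 9>0]
(B,Q): not NE [P1→A gives 7>5; P2→P gives 6>2]
(C,P): not NE [P1→D gives 9>8]
(C,Q): not NE [P1→A gives 7>1; P2→P gives 6>4]
(D,P): NE
(D,Q): not NE [P1→A gives 7>4; P2→P gives 9>7]

PSNE = {(D,P)}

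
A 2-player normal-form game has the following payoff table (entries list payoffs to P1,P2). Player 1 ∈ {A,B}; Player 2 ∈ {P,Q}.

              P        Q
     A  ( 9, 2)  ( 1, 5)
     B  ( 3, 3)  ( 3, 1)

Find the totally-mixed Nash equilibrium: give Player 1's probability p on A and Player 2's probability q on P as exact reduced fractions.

P1 indiff ⇒ q·9+(1-q)·1 = q·3+(1-q)·3 ⇒ q(6) = (1-q)(2) ⇒ q = 1/4
P2 indiff ⇒ p·2+(1-p)·3 = p·5+(1-p)·1 ⇒ p(-3) = (1-p)(-2) ⇒ p = 2/5

P1 mixes 2/5 on A; P2 mixes 1/4 on P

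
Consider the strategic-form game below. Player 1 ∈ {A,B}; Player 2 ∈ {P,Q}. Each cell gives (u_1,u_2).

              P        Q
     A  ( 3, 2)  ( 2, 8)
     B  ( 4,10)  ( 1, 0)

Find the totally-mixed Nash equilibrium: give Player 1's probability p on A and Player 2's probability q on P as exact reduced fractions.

P1 indiff ⇒ q·3+(1-q)·2 = q·4+(1-q)·1 ⇒ q(-1) = (1-q)(-1) ⇒ q = 1/2
P2 indiff ⇒ p·2+(1-p)·10 = p·8+(1-p)·0 ⇒ p(-6) = (1-p)(-10) ⇒ p = 5/8

P1 mixes 5/8 on A; P2 mixes 1/2 on P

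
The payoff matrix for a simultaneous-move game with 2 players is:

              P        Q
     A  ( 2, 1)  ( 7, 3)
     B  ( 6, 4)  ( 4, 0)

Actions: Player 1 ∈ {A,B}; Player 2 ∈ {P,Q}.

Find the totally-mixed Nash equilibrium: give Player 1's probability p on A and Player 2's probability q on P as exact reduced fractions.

P1 mixes 2/3 on A; P2 mixes 3/7 on P

P1 indiff ⇒ q·2+(1-q)·7 = q·6+(1-q)·4 ⇒ q(-4) = (1-q)(-3) ⇒ q = 3/7
P2 indiff ⇒ p·1+(1-p)·4 = p·3+(1-p)·0 ⇒ p(-2) = (1-p)(-4) ⇒ p = 2/3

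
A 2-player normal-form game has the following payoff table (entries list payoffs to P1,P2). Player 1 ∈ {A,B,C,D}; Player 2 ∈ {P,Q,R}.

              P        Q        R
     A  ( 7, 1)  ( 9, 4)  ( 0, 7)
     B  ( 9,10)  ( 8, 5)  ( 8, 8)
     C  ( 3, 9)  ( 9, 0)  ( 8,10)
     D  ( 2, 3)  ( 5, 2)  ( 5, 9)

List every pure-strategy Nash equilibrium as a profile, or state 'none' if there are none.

(A,P): not NE [P1→B gives 9>7; P2→R gives 7>1]
(A,Q): not NE [P2→R gives 7>4]
(A,R): not NE [P1→C gives 8>0]
(B,P): NE
(B,Q): not NE [P1→C gives 9>8; P2→P gives 10>5]
(B,R): not NE [P2→P gives 10>8]
(C,P): not NE [P1→B gives 9>3; P2→R gives 10>9]
(C,Q): not NE [P2→R gives 10>0]
(C,R): NE
(D,P): not NE [P1→B gives 9>2; P2→R gives 9>3]
(D,Q): not NE [P1→C gives 9>5; P2→R gives 9>2]
(D,R): not NE [P1→C gives 8>5]

PSNE = {(B,P), (C,R)}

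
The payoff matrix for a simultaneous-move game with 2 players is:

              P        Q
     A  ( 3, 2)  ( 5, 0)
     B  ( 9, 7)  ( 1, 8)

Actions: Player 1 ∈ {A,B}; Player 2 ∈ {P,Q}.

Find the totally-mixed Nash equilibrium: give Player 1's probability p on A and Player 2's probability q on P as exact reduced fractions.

P1 indiff ⇒ q·3+(1-q)·5 = q·9+(1-q)·1 ⇒ q(-6) = (1-q)(-4) ⇒ q = 2/5
P2 indiff ⇒ p·2+(1-p)·7 = p·0+(1-p)·8 ⇒ p(2) = (1-p)(1) ⇒ p = 1/3

P1 mixes 1/3 on A; P2 mixes 2/5 on P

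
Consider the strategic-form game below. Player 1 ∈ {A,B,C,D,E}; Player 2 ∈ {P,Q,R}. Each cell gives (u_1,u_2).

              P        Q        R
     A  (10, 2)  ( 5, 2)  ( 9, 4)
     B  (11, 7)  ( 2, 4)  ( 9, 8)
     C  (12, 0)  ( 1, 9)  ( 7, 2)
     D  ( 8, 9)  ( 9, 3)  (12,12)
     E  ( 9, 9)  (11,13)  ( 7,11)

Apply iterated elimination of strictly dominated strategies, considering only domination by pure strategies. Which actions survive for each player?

Remaining: P1:{D,E} P2:{Q,R}

P2 drop P (R beats it: A:4>2 B:8>7 C:2>0 D:12>9 E:11>9)
P1 drop A (D beats it: Q:9>5 R:12>9)
P1 drop B (D beats it: Q:9>2 R:12>9)
P1 drop C (D beats it: Q:9>1 R:12>7)
P1→{D,E} P2→{Q,R}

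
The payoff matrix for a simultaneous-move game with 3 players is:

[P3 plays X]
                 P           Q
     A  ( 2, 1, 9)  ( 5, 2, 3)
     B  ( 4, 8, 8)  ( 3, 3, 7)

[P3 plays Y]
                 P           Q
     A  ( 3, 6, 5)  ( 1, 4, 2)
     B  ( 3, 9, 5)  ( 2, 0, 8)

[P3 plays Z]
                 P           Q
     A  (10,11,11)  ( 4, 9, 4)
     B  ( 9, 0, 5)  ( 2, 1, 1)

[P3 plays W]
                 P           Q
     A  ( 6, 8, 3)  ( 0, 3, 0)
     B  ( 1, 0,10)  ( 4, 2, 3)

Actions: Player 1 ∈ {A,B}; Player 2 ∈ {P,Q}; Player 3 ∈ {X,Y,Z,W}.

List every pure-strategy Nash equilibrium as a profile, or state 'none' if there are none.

PSNE = {(A,P,Z)}

(A,P,X): not NE [P1→B gives 4>2; P2→Q gives 2>1; P3→Z gives 11>9]
(A,P,Y): not NE [P3→Z gives 11>5]
(A,P,Z): NE
(A,P,W): not NE [P3→Z gives 11>3]
(A,Q,X): not NE [P3→Z gives 4>3]
(A,Q,Y): not NE [P1→B gives 2>1; P2→P gives 6>4; P3→Z gives 4>2]
(A,Q,Z): not NE [P2→P gives 11>9]
(A,Q,W): not NE [P1→B gives 4>0; P2→P gives 8>3; P3→Z gives 4>0]
(B,P,X): not NE [P3→W gives 10>8]
(B,P,Y): not NE [P3→W gives 10>5]
(B,P,Z): not NE [P1→A gives 10>9; P2→Q gives 1>0; P3→W gives 10>5]
(B,P,W): not NE [P1→A gives 6>1; P2→Q gives 2>0]
(B,Q,X): not NE [P1→A gives 5>3; P2→P gives 8>3; P3→Y gives 8>7]
(B,Q,Y): not NE [P2→P gives 9>0]
(B,Q,Z): not NE [P1→A gives 4>2; P3→Y gives 8>1]
(B,Q,W): not NE [P3→Y gives 8>3]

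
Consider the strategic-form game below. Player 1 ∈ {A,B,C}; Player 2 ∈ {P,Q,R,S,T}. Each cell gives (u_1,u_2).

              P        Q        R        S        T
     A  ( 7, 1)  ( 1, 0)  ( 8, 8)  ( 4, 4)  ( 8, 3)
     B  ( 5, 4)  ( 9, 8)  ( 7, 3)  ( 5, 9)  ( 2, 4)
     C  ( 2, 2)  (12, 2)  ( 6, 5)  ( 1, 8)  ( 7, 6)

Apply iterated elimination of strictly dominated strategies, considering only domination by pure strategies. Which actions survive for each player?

Remaining: P1:{A,B} P2:{R,S}

P2 drop P (S beats it: A:4>1 B:9>4 C:8>2)
P2 drop Q (S beats it: A:4>0 B:9>8 C:8>2)
P1 drop C (A beats it: R:8>6 S:4>1 T:8>7)
P2 drop T (S beats it: A:4>3 B:9>4)
P1→{A,B} P2→{R,S}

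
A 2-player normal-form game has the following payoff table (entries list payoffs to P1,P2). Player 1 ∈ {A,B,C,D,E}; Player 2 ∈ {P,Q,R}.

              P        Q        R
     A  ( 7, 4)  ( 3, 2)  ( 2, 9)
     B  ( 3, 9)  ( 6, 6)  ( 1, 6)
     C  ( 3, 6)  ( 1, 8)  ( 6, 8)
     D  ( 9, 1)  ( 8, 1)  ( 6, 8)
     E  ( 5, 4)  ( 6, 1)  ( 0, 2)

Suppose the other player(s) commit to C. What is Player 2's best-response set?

BR_2 = {Q,R}

u_2(P vs C) = 6
u_2(Q vs C) = 8
u_2(R vs C) = 8
max payoff 8 at {Q,R}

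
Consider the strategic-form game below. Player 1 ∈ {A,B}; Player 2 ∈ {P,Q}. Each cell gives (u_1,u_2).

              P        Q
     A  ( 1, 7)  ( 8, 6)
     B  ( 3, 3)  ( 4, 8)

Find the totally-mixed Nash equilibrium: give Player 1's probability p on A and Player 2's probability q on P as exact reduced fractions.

P1 mixes 5/6 on A; P2 mixes 2/3 on P

P1 indiff ⇒ q·1+(1-q)·8 = q·3+(1-q)·4 ⇒ q(-2) = (1-q)(-4) ⇒ q = 2/3
P2 indiff ⇒ p·7+(1-p)·3 = p·6+(1-p)·8 ⇒ p(1) = (1-p)(5) ⇒ p = 5/6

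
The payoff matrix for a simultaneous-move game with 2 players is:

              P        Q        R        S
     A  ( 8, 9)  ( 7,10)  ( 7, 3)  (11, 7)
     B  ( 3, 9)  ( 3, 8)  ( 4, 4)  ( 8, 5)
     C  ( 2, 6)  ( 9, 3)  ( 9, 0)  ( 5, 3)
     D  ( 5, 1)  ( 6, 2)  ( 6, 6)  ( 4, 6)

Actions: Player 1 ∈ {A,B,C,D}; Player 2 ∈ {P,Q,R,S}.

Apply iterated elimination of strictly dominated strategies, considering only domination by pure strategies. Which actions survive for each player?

IESDS → P1:{A,C} P2:{P,Q}

P1 drop B (A beats it: P:8>3 Q:7>3 R:7>4 S:11>8)
P1 drop D (A beats it: P:8>5 Q:7>6 R:7>6 S:11>4)
P2 drop R (P beats it: A:9>3 C:6>0)
P2 drop S (P beats it: A:9>7 C:6>3)
P1→{A,C} P2→{P,Q}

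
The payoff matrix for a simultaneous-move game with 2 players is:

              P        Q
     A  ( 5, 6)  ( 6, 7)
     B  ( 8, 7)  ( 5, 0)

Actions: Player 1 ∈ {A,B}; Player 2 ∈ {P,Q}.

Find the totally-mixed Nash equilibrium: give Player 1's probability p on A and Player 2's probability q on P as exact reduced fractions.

P1 indiff ⇒ q·5+(1-q)·6 = q·8+(1-q)·5 ⇒ q(-3) = (1-q)(-1) ⇒ q = 1/4
P2 indiff ⇒ p·6+(1-p)·7 = p·7+(1-p)·0 ⇒ p(-1) = (1-p)(-7) ⇒ p = 7/8

(p,q) = (7/8, 1/4)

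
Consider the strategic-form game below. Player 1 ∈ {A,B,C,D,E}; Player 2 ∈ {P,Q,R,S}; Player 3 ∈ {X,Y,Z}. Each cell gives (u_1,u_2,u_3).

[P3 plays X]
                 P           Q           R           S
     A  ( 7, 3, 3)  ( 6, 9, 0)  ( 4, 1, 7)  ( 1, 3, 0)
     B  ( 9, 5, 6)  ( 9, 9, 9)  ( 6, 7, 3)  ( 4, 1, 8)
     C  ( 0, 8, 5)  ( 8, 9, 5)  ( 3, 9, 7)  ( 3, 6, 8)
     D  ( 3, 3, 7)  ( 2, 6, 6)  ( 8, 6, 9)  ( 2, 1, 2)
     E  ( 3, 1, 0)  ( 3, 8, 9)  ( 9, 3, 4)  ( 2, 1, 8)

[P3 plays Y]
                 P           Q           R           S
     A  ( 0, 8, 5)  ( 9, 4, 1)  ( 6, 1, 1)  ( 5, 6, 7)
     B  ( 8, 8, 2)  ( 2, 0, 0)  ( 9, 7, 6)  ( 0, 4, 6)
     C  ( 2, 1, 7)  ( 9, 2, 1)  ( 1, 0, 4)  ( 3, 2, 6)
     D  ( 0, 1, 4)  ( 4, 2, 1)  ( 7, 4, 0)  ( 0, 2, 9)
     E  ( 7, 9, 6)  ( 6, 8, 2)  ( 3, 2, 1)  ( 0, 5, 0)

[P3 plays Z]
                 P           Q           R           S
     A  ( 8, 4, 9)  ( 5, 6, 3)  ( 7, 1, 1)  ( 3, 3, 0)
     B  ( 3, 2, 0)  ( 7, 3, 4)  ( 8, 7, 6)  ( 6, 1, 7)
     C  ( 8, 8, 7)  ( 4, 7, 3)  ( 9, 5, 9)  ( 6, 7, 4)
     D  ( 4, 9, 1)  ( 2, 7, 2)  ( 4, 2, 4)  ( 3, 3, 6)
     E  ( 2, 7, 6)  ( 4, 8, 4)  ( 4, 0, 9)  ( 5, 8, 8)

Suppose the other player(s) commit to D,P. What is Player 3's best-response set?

P3 best: {X}

u_3(X vs D,P) = 7
u_3(Y vs D,P) = 4
u_3(Z vs D,P) = 1
max payoff 7 at {X}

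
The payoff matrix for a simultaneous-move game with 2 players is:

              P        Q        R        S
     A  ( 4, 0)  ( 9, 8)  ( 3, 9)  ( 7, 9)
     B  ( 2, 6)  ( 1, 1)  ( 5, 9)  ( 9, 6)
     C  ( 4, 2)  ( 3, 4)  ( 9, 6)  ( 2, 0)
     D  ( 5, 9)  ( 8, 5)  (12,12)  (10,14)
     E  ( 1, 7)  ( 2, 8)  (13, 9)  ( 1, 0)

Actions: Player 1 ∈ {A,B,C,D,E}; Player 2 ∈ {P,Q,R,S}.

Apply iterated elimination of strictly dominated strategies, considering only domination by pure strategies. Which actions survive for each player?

Survivors P1:{D,E} P2:{R,S}

P1 drop B (D beats it: P:5>2 Q:8>1 R:12>5 S:10>9)
P1 drop C (D beats it: P:5>4 Q:8>3 R:12>9 S:10>2)
P2 drop P (R beats it: A:9>0 D:12>9 E:9>7)
P2 drop Q (R beats it: A:9>8 D:12>5 E:9>8)
P1 drop A (D beats it: R:12>3 S:10>7)
P1→{D,E} P2→{R,S}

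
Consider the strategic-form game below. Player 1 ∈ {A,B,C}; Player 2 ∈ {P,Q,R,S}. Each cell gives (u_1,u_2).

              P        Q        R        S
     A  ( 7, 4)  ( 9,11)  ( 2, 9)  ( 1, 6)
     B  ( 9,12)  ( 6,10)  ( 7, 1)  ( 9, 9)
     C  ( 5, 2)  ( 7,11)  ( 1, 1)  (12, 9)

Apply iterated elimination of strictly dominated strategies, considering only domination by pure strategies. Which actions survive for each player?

P2 drop R (Q beats it: A:11>9 B:10>1 C:11>1)
P2 drop S (Q beats it: A:11>6 B:10>9 C:11>9)
P1 drop C (A beats it: P:7>5 Q:9>7)
P1→{A,B} P2→{P,Q}

Survivors P1:{A,B} P2:{P,Q}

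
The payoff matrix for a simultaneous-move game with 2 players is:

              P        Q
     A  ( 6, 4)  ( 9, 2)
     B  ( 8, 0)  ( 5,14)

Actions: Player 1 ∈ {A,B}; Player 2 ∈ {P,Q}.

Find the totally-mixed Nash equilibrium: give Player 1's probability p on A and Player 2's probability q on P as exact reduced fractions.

p=7/8, q=2/3

P1 indiff ⇒ q·6+(1-q)·9 = q·8+(1-q)·5 ⇒ q(-2) = (1-q)(-4) ⇒ q = 2/3
P2 indiff ⇒ p·4+(1-p)·0 = p·2+(1-p)·14 ⇒ p(2) = (1-p)(14) ⇒ p = 7/8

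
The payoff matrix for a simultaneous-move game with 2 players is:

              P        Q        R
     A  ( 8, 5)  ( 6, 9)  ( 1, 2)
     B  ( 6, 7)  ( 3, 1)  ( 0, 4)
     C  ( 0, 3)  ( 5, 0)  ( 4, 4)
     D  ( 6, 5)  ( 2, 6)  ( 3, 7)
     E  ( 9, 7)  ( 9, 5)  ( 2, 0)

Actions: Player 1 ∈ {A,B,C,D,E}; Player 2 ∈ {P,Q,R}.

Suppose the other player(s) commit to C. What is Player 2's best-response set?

u_2(P vs C) = 3
u_2(Q vs C) = 0
u_2(R vs C) = 4
max payoff 4 at {R}

P2 best: {R}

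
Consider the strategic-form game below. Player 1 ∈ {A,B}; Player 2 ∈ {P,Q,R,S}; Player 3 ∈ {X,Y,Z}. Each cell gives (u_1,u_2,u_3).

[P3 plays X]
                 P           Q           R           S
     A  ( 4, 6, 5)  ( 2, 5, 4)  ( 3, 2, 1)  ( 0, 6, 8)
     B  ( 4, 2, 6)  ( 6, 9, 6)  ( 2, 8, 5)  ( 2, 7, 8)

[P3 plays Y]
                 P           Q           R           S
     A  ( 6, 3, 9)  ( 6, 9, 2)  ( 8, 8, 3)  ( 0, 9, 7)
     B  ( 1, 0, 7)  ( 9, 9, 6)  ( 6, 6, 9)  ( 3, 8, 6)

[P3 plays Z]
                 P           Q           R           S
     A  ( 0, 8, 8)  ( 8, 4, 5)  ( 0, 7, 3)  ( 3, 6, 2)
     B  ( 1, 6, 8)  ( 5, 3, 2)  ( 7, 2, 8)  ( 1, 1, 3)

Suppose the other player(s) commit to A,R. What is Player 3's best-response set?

P3 best: {Y,Z}

u_3(X vs A,R) = 1
u_3(Y vs A,R) = 3
u_3(Z vs A,R) = 3
max payoff 3 at {Y,Z}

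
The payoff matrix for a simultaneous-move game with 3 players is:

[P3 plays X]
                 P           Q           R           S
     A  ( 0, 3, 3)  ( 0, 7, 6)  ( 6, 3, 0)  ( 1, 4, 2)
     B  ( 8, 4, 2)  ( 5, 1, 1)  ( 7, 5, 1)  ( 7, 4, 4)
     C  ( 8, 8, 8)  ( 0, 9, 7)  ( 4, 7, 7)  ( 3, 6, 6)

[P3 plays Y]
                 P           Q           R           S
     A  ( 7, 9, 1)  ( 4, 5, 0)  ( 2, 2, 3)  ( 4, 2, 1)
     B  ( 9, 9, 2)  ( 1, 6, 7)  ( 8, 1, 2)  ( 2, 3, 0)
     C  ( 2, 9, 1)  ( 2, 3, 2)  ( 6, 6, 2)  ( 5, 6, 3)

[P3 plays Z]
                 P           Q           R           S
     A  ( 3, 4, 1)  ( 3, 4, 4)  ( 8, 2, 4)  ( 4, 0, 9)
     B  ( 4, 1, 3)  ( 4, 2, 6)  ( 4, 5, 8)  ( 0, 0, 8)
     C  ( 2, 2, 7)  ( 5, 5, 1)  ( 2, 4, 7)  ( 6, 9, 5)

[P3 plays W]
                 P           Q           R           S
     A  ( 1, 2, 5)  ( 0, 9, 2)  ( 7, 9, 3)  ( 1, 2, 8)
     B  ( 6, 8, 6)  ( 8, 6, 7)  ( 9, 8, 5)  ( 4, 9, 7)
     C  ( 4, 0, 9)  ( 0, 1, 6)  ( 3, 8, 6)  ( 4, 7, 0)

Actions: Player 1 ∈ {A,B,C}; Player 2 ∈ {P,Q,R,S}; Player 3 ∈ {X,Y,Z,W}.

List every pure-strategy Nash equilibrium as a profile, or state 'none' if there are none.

No pure NE.

(A,P,X): not NE [P1→C gives 8>0; P2→Q gives 7>3; P3→W gives 5>3]
(A,P,Y): not NE [P1→B gives 9>7; P3→W gives 5>1]
(A,P,Z): not NE [P1→B gives 4>3; P3→W gives 5>1]
(A,P,W): not NE [P1→B gives 6>1; P2→R gives 9>2]
(A,Q,X): not NE [P1→B gives 5>0]
(A,Q,Y): not NE [P2→P gives 9>5; P3→X gives 6>0]
(A,Q,Z): not NE [P1→C gives 5>3; P3→X gives 6>4]
(A,Q,W): not NE [P1→B gives 8>0; P3→X gives 6>2]
(A,R,X): not NE [P1→B gives 7>6; P2→Q gives 7>3; P3→Z gives 4>0]
(A,R,Y): not NE [P1→B gives 8>2; P2→P gives 9>2; P3→Z gives 4>3]
(A,R,Z): not NE [P2→Q gives 4>2]
(A,R,W): not NE [P1→B gives 9>7; P3→Z gives 4>3]
(A,S,X): not NE [P1→B gives 7>1; P2→Q gives 7>4; P3→Z gives 9>2]
(A,S,Y): not NE [P1→C gives 5>4; P2→P gives 9>2; P3→Z gives 9>1]
(A,S,Z): not NE [P1→C gives 6>4; P2→Q gives 4>0]
(A,S,W): not NE [P1→C gives 4>1; P2→R gives 9>2; P3→Z gives 9>8]
(B,P,X): not NE [P2→R gives 5>4; P3→W gives 6>2]
(B,P,Y): not NE [P3→W gives 6>2]
(B,P,Z): not NE [P2→R gives 5>1; P3→W gives 6>3]
(B,P,W): not NE [P2→S gives 9>8]
(B,Q,X): not NE [P2→R gives 5>1; P3→W gives 7>1]
(B,Q,Y): not NE [P1→A gives 4>1; P2→P gives 9>6]
(B,Q,Z): not NE [P1→C gives 5>4; P2→R gives 5>2; P3→W gives 7>6]
(B,Q,W): not NE [P2→S gives 9>6]
(B,R,X): not NE [P3→Z gives 8>1]
(B,R,Y): not NE [P2→P gives 9>1; P3→Z gives 8>2]
(B,R,Z): not NE [P1→A gives 8>4]
(B,R,W): not NE [P2→S gives 9>8; P3→Z gives 8>5]
(B,S,X): not NE [P2→R gives 5>4; P3→Z gives 8>4]
(B,S,Y): not NE [P1→C gives 5>2; P2→P gives 9>3; P3→Z gives 8>0]
(B,S,Z): not NE [P1→C gives 6>0; P2→R gives 5>0]
(B,S,W): not NE [P3→Z gives 8>7]
(C,P,X): not NE [P2→Q gives 9>8; P3→W gives 9>8]
(C,P,Y): not NE [P1→B gives 9>2; P3→W gives 9>1]
(C,P,Z): not NE [P1→B gives 4>2; P2→S gives 9>2; P3→W gives 9>7]
(C,P,W): not NE [P1→B gives 6>4; P2→R gives 8>0]
(C,Q,X): not NE [P1→B gives 5>0]
(C,Q,Y): not NE [P1→A gives 4>2; P2→P gives 9>3; P3→X gives 7>2]
(C,Q,Z): not NE [P2→S gives 9>5; P3→X gives 7>1]
(C,Q,W): not NE [P1→B gives 8>0; P2→R gives 8>1; P3→X gives 7>6]
(C,R,X): not NE [P1→B gives 7>4; P2→Q gives 9>7]
(C,R,Y): not NE [P1→B gives 8>6; P2→P gives 9>6; P3→Z gives 7>2]
(C,R,Z): not NE [P1→A gives 8>2; P2→S gives 9>4]
(C,R,W): not NE [P1→B gives 9>3; P3→Z gives 7>6]
(C,S,X): not NE [P1→B gives 7>3; P2→Q gives 9>6]
(C,S,Y): not NE [P2→P gives 9>6; P3→X gives 6>3]
(C,S,Z): not NE [P3→X gives 6>5]
(C,S,W): not NE [P2→R gives 8>7; P3→X gives 6>0]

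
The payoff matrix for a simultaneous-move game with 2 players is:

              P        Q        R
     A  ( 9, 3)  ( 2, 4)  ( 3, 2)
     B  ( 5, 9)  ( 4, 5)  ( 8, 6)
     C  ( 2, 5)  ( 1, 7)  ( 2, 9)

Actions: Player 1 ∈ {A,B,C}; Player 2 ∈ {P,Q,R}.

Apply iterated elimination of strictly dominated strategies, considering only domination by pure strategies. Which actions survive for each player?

P1 drop C (A beats it: P:9>2 Q:2>1 R:3>2)
P2 drop R (P beats it: A:3>2 B:9>6)
P1→{A,B} P2→{P,Q}

Survivors P1:{A,B} P2:{P,Q}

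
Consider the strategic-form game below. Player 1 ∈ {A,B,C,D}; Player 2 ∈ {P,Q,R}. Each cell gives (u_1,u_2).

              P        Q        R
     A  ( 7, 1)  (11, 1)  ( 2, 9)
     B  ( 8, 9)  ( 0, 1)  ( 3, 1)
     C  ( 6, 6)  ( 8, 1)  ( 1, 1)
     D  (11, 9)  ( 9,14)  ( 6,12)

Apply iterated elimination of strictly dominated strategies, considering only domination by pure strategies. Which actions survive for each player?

P1 drop B (D beats it: P:11>8 Q:9>0 R:6>3)
P1 drop C (A beats it: P:7>6 Q:11>8 R:2>1)
P2 drop P (R beats it: A:9>1 D:12>9)
P1→{A,D} P2→{Q,R}

Remaining: P1:{A,D} P2:{Q,R}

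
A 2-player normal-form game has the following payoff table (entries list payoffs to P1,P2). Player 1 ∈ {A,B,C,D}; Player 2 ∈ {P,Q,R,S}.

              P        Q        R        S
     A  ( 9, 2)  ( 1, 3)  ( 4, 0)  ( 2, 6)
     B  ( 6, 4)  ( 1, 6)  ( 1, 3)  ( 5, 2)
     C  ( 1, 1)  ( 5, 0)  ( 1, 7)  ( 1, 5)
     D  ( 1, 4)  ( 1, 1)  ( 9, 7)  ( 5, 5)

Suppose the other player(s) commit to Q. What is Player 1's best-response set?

u_1(A vs Q) = 1
u_1(B vs Q) = 1
u_1(C vs Q) = 5
u_1(D vs Q) = 1
max payoff 5 at {C}

BR_1 = {C}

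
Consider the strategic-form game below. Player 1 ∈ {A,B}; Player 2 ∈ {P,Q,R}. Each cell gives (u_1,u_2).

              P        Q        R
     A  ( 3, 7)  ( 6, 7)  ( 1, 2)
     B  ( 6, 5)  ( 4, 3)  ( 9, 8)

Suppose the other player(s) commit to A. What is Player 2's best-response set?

BR_2 = {P,Q}

u_2(P vs A) = 7
u_2(Q vs A) = 7
u_2(R vs A) = 2
max payoff 7 at {P,Q}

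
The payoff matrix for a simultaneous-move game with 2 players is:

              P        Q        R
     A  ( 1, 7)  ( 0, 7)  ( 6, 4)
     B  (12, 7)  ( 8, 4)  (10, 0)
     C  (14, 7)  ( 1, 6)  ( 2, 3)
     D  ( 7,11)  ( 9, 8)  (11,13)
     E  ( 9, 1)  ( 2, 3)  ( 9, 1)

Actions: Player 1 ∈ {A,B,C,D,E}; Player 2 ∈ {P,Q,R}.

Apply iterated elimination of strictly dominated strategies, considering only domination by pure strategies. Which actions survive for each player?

IESDS → P1:{B,C,D} P2:{P,R}

P1 drop A (B beats it: P:12>1 Q:8>0 R:10>6)
P1 drop E (B beats it: P:12>9 Q:8>2 R:10>9)
P2 drop Q (P beats it: B:7>4 C:7>6 D:11>8)
P1→{B,C,D} P2→{P,R}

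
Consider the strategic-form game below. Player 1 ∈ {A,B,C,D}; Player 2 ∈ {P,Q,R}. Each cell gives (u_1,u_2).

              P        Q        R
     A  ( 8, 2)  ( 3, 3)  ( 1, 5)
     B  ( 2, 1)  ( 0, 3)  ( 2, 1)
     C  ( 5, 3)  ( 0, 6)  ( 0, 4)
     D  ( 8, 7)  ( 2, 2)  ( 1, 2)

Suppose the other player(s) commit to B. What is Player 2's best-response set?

P2 best: {Q}

u_2(P vs B) = 1
u_2(Q vs B) = 3
u_2(R vs B) = 1
max payoff 3 at {Q}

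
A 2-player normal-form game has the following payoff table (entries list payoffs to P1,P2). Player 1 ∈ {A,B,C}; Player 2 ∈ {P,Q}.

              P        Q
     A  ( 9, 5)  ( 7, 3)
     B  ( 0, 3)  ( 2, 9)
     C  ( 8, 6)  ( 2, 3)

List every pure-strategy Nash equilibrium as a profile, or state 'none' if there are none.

NE set: (A,P)

(A,P): NE
(A,Q): not NE [P2→P gives 5>3]
(B,P): not NE [P1→A gives 9>0; P2→Q gives 9>3]
(B,Q): not NE [P1→A gives 7>2]
(C,P): not NE [P1→A gives 9>8]
(C,Q): not NE [P1→A gives 7>2; P2→P gives 6>3]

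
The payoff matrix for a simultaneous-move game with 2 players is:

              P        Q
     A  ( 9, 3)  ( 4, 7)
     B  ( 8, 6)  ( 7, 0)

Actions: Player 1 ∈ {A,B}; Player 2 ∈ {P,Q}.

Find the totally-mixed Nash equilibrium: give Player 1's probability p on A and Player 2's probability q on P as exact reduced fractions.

(p,q) = (3/5, 3/4)

P1 indiff ⇒ q·9+(1-q)·4 = q·8+(1-q)·7 ⇒ q(1) = (1-q)(3) ⇒ q = 3/4
P2 indiff ⇒ p·3+(1-p)·6 = p·7+(1-p)·0 ⇒ p(-4) = (1-p)(-6) ⇒ p = 3/5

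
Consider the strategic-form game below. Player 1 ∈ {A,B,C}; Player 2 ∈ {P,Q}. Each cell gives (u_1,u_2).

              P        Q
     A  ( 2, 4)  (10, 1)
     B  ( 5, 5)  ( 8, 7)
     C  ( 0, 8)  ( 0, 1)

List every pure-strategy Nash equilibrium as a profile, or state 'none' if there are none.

No pure NE.

(A,P): not NE [P1→B gives 5>2]
(A,Q): not NE [P2→P gives 4>1]
(B,P): not NE [P2→Q gives 7>5]
(B,Q): not NE [P1→A gives 10>8]
(C,P): not NE [P1→B gives 5>0]
(C,Q): not NE [P1→A gives 10>0; P2→P gives 8>1]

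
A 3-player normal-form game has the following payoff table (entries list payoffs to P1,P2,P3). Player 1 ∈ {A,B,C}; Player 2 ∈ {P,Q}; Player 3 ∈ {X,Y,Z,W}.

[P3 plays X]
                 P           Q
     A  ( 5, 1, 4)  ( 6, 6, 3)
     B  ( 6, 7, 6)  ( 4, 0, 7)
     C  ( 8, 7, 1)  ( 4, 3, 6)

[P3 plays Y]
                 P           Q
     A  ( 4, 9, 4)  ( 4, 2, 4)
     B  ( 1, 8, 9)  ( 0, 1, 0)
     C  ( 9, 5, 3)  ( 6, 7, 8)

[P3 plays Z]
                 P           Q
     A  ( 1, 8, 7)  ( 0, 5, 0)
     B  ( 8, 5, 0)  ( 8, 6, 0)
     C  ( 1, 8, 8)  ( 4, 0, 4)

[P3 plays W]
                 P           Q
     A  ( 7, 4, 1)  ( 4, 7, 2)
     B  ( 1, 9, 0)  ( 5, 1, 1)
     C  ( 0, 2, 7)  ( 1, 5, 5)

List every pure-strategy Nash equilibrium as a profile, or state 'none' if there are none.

(A,P,X): not NE [P1→C gives 8>5; P2→Q gives 6>1; P3→Z gives 7>4]
(A,P,Y): not NE [P1→C gives 9>4; P3→Z gives 7>4]
(A,P,Z): not NE [P1→B gives 8>1]
(A,P,W): not NE [P2→Q gives 7>4; P3→Z gives 7>1]
(A,Q,X): not NE [P3→Y gives 4>3]
(A,Q,Y): not NE [P1→C gives 6>4; P2→P gives 9>2]
(A,Q,Z): not NE [P1→B gives 8>0; P2→P gives 8>5; P3→Y gives 4>0]
(A,Q,W): not NE [P1→B gives 5>4; P3→Y gives 4>2]
(B,P,X): not NE [P1→C gives 8>6; P3→Y gives 9>6]
(B,P,Y): not NE [P1→C gives 9>1]
(B,P,Z): not NE [P2→Q gives 6>5; P3→Y gives 9>0]
(B,P,W): not NE [P1→A gives 7>1; P3→Y gives 9>0]
(B,Q,X): not NE [P1→A gives 6>4; P2→P gives 7>0]
(B,Q,Y): not NE [P1→C gives 6>0; P2→P gives 8>1; P3→X gives 7>0]
(B,Q,Z): not NE [P3→X gives 7>0]
(B,Q,W): not NE [P2→P gives 9>1; P3→X gives 7>1]
(C,P,X): not NE [P3→Z gives 8>1]
(C,P,Y): not NE [P2→Q gives 7>5; P3→Z gives 8>3]
(C,P,Z): not NE [P1→B gives 8>1]
(C,P,W): not NE [P1→A gives 7>0; P2→Q gives 5>2; P3→Z gives 8>7]
(C,Q,X): not NE [P1→A gives 6>4; P2→P gives 7>3; P3→Y gives 8>6]
(C,Q,Y): NE
(C,Q,Z): not NE [P1→B gives 8>4; P2→P gives 8>0; P3→Y gives 8>4]
(C,Q,W): not NE [P1→B gives 5>1; P3→Y gives 8>5]

PSNE = {(C,Q,Y)}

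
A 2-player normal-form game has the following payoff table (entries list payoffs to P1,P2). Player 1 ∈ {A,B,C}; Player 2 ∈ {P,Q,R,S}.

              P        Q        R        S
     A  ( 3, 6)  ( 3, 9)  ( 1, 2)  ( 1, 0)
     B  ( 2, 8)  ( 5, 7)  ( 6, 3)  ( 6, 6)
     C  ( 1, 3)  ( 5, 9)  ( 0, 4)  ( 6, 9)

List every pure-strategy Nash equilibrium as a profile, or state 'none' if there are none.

Nash profiles: (C,Q), (C,S)

(A,P): not NE [P2→Q gives 9>6]
(A,Q): not NE [P1→C gives 5>3]
(A,R): not NE [P1→B gives 6>1; P2→Q gives 9>2]
(A,S): not NE [P1→C gives 6>1; P2→Q gives 9>0]
(B,P): not NE [P1→A gives 3>2]
(B,Q): not NE [P2→P gives 8>7]
(B,R): not NE [P2→P gives 8>3]
(B,S): not NE [P2→P gives 8>6]
(C,P): not NE [P1→A gives 3>1; P2→S gives 9>3]
(C,Q): NE
(C,R): not NE [P1→B gives 6>0; P2→S gives 9>4]
(C,S): NE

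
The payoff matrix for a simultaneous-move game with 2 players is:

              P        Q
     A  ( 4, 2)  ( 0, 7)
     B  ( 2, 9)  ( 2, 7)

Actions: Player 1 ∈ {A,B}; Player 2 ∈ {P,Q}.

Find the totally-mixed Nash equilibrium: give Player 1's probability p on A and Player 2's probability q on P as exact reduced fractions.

(p,q) = (2/7, 1/2)

P1 indiff ⇒ q·4+(1-q)·0 = q·2+(1-q)·2 ⇒ q(2) = (1-q)(2) ⇒ q = 1/2
P2 indiff ⇒ p·2+(1-p)·9 = p·7+(1-p)·7 ⇒ p(-5) = (1-p)(-2) ⇒ p = 2/7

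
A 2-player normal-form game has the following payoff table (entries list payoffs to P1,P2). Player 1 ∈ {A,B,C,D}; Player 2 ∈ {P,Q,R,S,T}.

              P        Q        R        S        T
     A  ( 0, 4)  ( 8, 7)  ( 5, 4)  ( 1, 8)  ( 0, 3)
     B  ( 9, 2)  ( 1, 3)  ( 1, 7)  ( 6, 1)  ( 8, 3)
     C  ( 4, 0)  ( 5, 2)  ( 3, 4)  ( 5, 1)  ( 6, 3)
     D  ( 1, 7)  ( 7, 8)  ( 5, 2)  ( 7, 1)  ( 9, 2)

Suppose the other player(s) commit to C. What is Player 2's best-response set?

P2 best: {R}

u_2(P vs C) = 0
u_2(Q vs C) = 2
u_2(R vs C) = 4
u_2(S vs C) = 1
u_2(T vs C) = 3
max payoff 4 at {R}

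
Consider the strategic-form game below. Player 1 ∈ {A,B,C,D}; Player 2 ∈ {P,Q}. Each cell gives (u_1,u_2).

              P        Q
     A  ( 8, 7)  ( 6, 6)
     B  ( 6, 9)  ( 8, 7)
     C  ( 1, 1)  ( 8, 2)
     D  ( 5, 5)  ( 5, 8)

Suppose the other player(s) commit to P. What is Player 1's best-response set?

u_1(A vs P) = 8
u_1(B vs P) = 6
u_1(C vs P) = 1
u_1(D vs P) = 5
max payoff 8 at {A}

argmax u_1 = {A}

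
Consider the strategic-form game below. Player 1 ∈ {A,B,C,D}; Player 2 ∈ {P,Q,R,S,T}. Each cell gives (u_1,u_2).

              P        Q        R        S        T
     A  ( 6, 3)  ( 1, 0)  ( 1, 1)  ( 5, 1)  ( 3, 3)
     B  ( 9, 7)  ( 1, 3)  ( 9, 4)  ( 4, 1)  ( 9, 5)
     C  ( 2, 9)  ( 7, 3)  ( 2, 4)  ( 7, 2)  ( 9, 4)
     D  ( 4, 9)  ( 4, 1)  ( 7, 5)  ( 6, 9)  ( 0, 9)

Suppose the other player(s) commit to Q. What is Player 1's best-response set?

u_1(A vs Q) = 1
u_1(B vs Q) = 1
u_1(C vs Q) = 7
u_1(D vs Q) = 4
max payoff 7 at {C}

BR_1 = {C}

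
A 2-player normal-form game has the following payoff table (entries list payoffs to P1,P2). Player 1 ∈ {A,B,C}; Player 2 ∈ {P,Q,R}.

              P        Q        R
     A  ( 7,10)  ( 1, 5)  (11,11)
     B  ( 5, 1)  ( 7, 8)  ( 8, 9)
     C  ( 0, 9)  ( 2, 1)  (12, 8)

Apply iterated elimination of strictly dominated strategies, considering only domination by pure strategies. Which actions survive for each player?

IESDS → P1:{A,C} P2:{P,R}

P2 drop Q (R beats it: A:11>5 B:9>8 C:8>1)
P1 drop B (A beats it: P:7>5 R:11>8)
P1→{A,C} P2→{P,R}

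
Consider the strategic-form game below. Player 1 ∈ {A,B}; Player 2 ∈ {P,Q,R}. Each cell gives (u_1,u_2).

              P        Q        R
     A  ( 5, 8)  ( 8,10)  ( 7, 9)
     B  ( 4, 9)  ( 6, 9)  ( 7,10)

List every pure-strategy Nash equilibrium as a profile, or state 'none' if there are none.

(A,P): not NE [P2→Q gives 10>8]
(A,Q): NE
(A,R): not NE [P2→Q gives 10>9]
(B,P): not NE [P1→A gives 5>4; P2→R gives 10>9]
(B,Q): not NE [P1→A gives 8>6; P2→R gives 10>9]
(B,R): NE

Nash profiles: (A,Q), (B,R)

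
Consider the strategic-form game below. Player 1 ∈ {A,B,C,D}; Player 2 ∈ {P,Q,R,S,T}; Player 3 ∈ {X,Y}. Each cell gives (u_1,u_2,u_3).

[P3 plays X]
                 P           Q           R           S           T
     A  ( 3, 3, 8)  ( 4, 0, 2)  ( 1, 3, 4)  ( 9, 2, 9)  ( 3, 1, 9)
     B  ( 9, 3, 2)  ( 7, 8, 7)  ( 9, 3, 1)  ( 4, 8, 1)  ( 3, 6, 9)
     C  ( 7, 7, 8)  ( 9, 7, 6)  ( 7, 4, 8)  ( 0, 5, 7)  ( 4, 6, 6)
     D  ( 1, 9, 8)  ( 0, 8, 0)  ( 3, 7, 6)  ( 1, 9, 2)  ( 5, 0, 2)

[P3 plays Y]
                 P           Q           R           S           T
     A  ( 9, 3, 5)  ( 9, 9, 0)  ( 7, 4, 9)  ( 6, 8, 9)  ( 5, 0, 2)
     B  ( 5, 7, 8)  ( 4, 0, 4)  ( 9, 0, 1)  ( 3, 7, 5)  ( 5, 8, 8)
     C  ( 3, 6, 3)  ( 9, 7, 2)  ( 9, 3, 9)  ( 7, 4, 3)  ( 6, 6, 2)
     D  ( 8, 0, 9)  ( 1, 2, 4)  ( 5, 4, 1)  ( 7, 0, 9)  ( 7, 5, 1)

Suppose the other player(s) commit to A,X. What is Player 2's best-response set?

u_2(P vs A,X) = 3
u_2(Q vs A,X) = 0
u_2(R vs A,X) = 3
u_2(S vs A,X) = 2
u_2(T vs A,X) = 1
max payoff 3 at {P,R}

P2 best: {P,R}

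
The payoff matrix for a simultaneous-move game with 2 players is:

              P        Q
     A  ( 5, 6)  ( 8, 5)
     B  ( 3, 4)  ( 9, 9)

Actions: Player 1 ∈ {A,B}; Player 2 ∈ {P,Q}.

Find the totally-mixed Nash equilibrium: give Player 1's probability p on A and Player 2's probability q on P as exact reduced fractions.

P1 mixes 5/6 on A; P2 mixes 1/3 on P

P1 indiff ⇒ q·5+(1-q)·8 = q·3+(1-q)·9 ⇒ q(2) = (1-q)(1) ⇒ q = 1/3
P2 indiff ⇒ p·6+(1-p)·4 = p·5+(1-p)·9 ⇒ p(1) = (1-p)(5) ⇒ p = 5/6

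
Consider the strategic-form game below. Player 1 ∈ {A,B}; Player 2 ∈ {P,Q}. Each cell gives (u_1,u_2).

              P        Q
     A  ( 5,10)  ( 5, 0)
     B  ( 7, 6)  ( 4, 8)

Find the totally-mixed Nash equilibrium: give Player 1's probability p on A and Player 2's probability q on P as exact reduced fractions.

P1 indiff ⇒ q·5+(1-q)·5 = q·7+(1-q)·4 ⇒ q(-2) = (1-q)(-1) ⇒ q = 1/3
P2 indiff ⇒ p·10+(1-p)·6 = p·0+(1-p)·8 ⇒ p(10) = (1-p)(2) ⇒ p = 1/6

(p,q) = (1/6, 1/3)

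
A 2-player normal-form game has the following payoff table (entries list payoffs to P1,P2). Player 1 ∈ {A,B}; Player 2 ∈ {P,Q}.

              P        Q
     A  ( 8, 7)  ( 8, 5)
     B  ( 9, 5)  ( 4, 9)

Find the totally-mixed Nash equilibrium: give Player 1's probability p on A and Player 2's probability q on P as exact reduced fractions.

p=2/3, q=4/5

P1 indiff ⇒ q·8+(1-q)·8 = q·9+(1-q)·4 ⇒ q(-1) = (1-q)(-4) ⇒ q = 4/5
P2 indiff ⇒ p·7+(1-p)·5 = p·5+(1-p)·9 ⇒ p(2) = (1-p)(4) ⇒ p = 2/3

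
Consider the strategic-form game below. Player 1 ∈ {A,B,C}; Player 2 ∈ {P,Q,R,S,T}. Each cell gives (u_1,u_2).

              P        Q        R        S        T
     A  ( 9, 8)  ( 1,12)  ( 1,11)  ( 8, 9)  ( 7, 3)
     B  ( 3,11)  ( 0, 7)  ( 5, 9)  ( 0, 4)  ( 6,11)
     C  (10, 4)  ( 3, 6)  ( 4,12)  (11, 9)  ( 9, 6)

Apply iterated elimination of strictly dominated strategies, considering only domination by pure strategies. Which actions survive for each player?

P1 drop A (C beats it: P:10>9 Q:3>1 R:4>1 S:11>8 T:9>7)
P2 drop Q (R beats it: B:9>7 C:12>6)
P2 drop S (R beats it: B:9>4 C:12>9)
P1→{B,C} P2→{P,R,T}

IESDS → P1:{B,C} P2:{P,R,T}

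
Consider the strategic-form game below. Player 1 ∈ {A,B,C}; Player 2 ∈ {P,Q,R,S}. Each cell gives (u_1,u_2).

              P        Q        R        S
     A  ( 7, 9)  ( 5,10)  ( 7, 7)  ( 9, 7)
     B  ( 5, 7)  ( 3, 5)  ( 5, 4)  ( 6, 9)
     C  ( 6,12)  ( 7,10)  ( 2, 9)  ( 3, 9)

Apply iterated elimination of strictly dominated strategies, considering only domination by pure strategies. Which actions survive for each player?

Survivors P1:{A,C} P2:{P,Q}

P1 drop B (A beats it: P:7>5 Q:5>3 R:7>5 S:9>6)
P2 drop R (P beats it: A:9>7 C:12>9)
P2 drop S (P beats it: A:9>7 C:12>9)
P1→{A,C} P2→{P,Q}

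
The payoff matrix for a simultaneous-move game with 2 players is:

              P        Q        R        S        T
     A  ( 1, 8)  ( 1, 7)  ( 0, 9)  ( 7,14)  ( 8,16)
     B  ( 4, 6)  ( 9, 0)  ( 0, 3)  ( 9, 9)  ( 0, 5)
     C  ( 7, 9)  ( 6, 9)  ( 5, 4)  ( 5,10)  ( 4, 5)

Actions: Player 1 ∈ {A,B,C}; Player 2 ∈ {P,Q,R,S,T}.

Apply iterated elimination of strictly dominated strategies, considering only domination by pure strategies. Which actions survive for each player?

P2 drop P (S beats it: A:14>8 B:9>6 C:10>9)
P2 drop Q (S beats it: A:14>7 B:9>0 C:10>9)
P2 drop R (S beats it: A:14>9 B:9>3 C:10>4)
P1 drop C (A beats it: S:7>5 T:8>4)
P1→{A,B} P2→{S,T}

IESDS → P1:{A,B} P2:{S,T}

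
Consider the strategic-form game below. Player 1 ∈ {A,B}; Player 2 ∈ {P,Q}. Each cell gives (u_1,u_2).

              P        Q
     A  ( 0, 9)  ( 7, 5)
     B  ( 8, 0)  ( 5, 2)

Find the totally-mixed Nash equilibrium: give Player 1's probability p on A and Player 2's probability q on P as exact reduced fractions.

P1 mixes 1/3 on A; P2 mixes 1/5 on P

P1 indiff ⇒ q·0+(1-q)·7 = q·8+(1-q)·5 ⇒ q(-8) = (1-q)(-2) ⇒ q = 1/5
P2 indiff ⇒ p·9+(1-p)·0 = p·5+(1-p)·2 ⇒ p(4) = (1-p)(2) ⇒ p = 1/3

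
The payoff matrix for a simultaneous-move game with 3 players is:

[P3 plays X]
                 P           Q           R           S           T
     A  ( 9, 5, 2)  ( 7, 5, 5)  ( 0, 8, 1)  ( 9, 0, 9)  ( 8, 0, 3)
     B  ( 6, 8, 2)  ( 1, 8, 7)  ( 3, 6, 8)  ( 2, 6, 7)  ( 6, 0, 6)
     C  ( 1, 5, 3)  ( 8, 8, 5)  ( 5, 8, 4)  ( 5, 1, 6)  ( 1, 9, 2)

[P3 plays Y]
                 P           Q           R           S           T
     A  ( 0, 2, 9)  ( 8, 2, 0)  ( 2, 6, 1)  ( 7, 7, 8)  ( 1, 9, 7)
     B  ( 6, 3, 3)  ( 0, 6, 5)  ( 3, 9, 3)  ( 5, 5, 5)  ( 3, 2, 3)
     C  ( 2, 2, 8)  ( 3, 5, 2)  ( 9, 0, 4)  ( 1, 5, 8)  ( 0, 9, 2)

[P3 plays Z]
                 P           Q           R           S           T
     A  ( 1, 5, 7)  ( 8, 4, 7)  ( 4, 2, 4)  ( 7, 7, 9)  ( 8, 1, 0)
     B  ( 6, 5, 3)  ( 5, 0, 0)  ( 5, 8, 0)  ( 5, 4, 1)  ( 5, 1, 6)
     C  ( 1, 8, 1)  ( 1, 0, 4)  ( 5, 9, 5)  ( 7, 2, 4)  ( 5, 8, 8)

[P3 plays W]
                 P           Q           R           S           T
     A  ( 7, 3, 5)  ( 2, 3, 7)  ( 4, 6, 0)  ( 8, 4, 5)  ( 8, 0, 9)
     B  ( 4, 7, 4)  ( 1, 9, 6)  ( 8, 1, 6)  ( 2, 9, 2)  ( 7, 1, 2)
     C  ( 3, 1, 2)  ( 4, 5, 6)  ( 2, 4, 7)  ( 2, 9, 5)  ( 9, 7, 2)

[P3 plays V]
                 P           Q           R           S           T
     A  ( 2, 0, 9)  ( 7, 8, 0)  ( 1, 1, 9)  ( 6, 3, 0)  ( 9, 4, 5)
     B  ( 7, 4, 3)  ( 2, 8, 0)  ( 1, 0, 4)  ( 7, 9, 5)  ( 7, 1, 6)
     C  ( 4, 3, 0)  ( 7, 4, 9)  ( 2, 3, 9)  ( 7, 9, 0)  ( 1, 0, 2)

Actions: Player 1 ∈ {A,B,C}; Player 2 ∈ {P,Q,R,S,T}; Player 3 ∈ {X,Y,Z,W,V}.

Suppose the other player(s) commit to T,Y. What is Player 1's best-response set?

P1 best: {B}

u_1(A vs T,Y) = 1
u_1(B vs T,Y) = 3
u_1(C vs T,Y) = 0
max payoff 3 at {B}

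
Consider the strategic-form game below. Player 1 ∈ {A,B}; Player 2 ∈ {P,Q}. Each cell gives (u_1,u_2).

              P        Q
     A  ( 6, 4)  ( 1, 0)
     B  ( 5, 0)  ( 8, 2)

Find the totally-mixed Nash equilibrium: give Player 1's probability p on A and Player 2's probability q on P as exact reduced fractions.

P1 indiff ⇒ q·6+(1-q)·1 = q·5+(1-q)·8 ⇒ q(1) = (1-q)(7) ⇒ q = 7/8
P2 indiff ⇒ p·4+(1-p)·0 = p·0+(1-p)·2 ⇒ p(4) = (1-p)(2) ⇒ p = 1/3

P1 mixes 1/3 on A; P2 mixes 7/8 on P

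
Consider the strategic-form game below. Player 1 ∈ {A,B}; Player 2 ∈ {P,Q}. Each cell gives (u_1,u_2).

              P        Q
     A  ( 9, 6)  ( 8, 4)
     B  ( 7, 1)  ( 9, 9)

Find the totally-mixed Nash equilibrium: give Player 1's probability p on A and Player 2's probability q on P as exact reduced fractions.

P1 mixes 4/5 on A; P2 mixes 1/3 on P

P1 indiff ⇒ q·9+(1-q)·8 = q·7+(1-q)·9 ⇒ q(2) = (1-q)(1) ⇒ q = 1/3
P2 indiff ⇒ p·6+(1-p)·1 = p·4+(1-p)·9 ⇒ p(2) = (1-p)(8) ⇒ p = 4/5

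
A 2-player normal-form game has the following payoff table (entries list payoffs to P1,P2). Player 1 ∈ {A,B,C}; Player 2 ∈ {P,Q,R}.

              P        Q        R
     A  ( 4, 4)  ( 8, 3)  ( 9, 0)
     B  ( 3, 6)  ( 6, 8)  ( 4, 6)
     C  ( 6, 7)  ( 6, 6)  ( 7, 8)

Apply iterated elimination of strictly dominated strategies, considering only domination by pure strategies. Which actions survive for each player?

P1 drop B (A beats it: P:4>3 Q:8>6 R:9>4)
P2 drop Q (P beats it: A:4>3 C:7>6)
P1→{A,C} P2→{P,R}

Survivors P1:{A,C} P2:{P,R}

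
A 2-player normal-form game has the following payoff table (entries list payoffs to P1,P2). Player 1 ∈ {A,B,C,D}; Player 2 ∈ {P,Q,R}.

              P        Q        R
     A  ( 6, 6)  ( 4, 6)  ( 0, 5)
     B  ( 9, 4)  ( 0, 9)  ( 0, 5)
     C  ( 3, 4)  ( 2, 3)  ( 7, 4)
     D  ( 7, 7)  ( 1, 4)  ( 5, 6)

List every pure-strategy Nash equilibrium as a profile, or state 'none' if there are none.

NE set: (A,Q), (C,R)

(A,P): not NE [P1→B gives 9>6]
(A,Q): NE
(A,R): not NE [P1→C gives 7>0; P2→Q gives 6>5]
(B,P): not NE [P2→Q gives 9>4]
(B,Q): not NE [P1→A gives 4>0]
(B,R): not NE [P1→C gives 7>0; P2→Q gives 9>5]
(C,P): not NE [P1→B gives 9>3]
(C,Q): not NE [P1→A gives 4>2; P2→R gives 4>3]
(C,R): NE
(D,P): not NE [P1→B gives 9>7]
(D,Q): not NE [P1→A gives 4>1; P2→P gives 7>4]
(D,R): not NE [P1→C gives 7>5; P2→P gives 7>6]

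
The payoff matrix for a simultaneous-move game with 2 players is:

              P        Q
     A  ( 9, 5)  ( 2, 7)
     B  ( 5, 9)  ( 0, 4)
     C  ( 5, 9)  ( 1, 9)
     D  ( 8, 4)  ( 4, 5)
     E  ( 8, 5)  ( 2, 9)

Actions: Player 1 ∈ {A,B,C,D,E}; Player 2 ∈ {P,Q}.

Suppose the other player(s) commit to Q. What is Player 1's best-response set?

BR_1 = {D}

u_1(A vs Q) = 2
u_1(B vs Q) = 0
u_1(C vs Q) = 1
u_1(D vs Q) = 4
u_1(E vs Q) = 2
max payoff 4 at {D}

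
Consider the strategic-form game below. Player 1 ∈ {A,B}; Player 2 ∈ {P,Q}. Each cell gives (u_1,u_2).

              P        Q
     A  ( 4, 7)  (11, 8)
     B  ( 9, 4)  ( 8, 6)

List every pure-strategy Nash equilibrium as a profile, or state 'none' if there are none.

(A,P): not NE [P1→B gives 9>4; P2→Q gives 8>7]
(A,Q): NE
(B,P): not NE [P2→Q gives 6>4]
(B,Q): not NE [P1→A gives 11>8]

PSNE = {(A,Q)}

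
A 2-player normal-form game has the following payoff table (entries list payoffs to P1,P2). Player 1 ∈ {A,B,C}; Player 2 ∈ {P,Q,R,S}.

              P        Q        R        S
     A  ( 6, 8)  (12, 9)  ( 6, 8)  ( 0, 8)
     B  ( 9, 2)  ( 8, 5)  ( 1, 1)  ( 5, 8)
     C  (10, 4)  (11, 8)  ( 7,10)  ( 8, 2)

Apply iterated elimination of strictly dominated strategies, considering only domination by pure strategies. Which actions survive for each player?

Survivors P1:{A,C} P2:{Q,R}

P1 drop B (C beats it: P:10>9 Q:11>8 R:7>1 S:8>5)
P2 drop P (Q beats it: A:9>8 C:8>4)
P2 drop S (Q beats it: A:9>8 C:8>2)
P1→{A,C} P2→{Q,R}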